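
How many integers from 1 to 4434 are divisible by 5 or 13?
⌊4434/5⌋ + ⌊4434/13⌋ - ⌊4434/65⌋ = 886 + 341 - 68 = 1159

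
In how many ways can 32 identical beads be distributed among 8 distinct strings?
C(32+8-1, 8-1) = C(39, 7) = 15380937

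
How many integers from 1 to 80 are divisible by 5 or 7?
⌊80/5⌋ + ⌊80/7⌋ - ⌊80/35⌋ = 16 + 11 - 2 = 25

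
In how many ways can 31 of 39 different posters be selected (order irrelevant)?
C(39,31) = 39!/(31!×8!) = 61523748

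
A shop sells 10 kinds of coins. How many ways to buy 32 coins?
C(32+10-1, 10-1) = C(41, 9) = 350343565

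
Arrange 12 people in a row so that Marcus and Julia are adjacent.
Treat as block: (12-1)! × 2! = 39916800 × 2 = 79833600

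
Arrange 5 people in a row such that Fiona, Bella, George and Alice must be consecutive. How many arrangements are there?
Treat the 4 as one block: (5-4+1)! × 4! = 2 × 24 = 48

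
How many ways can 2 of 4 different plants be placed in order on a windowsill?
P(4,2) = 4!/(4-2)! = 12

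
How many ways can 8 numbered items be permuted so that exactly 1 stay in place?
Choose the 1 fixed point C(8,1) = 8, derange the rest: !7 = Σ_{j=0}^{7} (-1)^j·7!/j! = 5040 - 5040 + 2520 - 840 + 210 - 42 + 7 - 1 = 1854. Product = 8 × 1854 = 14832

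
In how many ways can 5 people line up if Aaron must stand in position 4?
Fix one position: (5-1)! = 24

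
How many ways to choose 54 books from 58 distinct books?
C(58,54) = 58!/(54!×4!) = 424270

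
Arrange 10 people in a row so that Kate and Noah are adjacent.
Treat as block: (10-1)! × 2! = 362880 × 2 = 725760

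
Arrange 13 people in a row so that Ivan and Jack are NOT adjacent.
Total - adjacent = 13! - (13-1)!×2 = 6227020800 - 958003200 = 5269017600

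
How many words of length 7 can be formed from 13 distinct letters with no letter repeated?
P(13,7) = 13!/(13-7)! = 8648640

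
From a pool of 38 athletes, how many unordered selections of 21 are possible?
C(38,21) = 38!/(21!×17!) = 28781143380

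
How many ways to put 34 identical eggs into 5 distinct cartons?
C(34+5-1, 5-1) = C(38, 4) = 73815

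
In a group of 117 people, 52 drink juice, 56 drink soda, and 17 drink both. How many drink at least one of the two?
|A∪B| = |A| + |B| - |A∩B| = 52 + 56 - 17 = 91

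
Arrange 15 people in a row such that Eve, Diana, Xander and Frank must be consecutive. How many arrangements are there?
Treat the 4 as one block: (15-4+1)! × 4! = 479001600 × 24 = 11496038400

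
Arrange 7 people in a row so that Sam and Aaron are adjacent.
Treat as block: (7-1)! × 2! = 720 × 2 = 1440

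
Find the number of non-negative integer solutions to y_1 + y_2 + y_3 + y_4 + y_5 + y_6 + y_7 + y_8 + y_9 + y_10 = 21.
C(21+10-1, 10-1) = C(30, 9) = 14307150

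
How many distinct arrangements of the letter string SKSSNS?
6! / (4! × 1! × 1!) = 30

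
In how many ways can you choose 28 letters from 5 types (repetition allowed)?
C(28+5-1, 5-1) = C(32, 4) = 35960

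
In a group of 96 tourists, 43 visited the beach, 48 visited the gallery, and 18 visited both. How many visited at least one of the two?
|A∪B| = |A| + |B| - |A∩B| = 43 + 48 - 18 = 73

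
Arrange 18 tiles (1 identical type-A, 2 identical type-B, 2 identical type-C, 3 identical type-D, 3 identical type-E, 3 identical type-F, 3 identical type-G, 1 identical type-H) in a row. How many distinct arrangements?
18! / (1! × 2! × 2! × 3! × 3! × 3! × 3! × 1!) = 1235025792000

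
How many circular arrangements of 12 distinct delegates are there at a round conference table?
Circular: fix one position, arrange the rest. (12-1)! = 39916800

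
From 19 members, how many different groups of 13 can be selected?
C(19,13) = 19!/(13!×6!) = 27132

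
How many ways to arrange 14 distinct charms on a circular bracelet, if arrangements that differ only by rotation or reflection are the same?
(14-1)!/2 = 6227020800/2 = 3113510400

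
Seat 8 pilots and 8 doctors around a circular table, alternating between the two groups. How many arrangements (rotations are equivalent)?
Fix one of the pilots: (8-1)! ways for the remaining pilots, × 8! ways for the doctors = 5040 × 40320 = 203212800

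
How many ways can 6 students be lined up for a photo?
6! = 720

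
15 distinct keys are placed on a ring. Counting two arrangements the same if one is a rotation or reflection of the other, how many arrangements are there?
(15-1)!/2 = 87178291200/2 = 43589145600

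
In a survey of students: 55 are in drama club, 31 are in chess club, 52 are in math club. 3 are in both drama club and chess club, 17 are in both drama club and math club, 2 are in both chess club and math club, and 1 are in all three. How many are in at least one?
|A∪B∪C| = 55+31+52-3-17-2+1 = 117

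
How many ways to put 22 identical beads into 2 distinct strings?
C(22+2-1, 2-1) = C(23, 1) = 23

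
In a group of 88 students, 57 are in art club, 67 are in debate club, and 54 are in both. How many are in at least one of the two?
|A∪B| = |A| + |B| - |A∩B| = 57 + 67 - 54 = 70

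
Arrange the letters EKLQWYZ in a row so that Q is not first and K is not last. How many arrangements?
By inclusion-exclusion: 7! - 2×(7-1)! + (7-2)! = 5040 - 1440 + 120 = 3720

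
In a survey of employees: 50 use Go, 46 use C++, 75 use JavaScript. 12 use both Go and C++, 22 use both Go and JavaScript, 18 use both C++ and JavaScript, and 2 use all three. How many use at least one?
|A∪B∪C| = 50+46+75-12-22-18+2 = 121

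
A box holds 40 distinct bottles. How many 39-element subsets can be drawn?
C(40,39) = 40!/(39!×1!) = 40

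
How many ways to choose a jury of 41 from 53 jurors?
C(53,41) = 53!/(41!×12!) = 266783135710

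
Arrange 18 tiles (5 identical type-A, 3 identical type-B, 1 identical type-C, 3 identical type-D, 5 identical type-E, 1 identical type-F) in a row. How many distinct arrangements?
18! / (5! × 3! × 1! × 3! × 5! × 1!) = 12350257920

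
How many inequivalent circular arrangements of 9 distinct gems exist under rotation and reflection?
(9-1)!/2 = 40320/2 = 20160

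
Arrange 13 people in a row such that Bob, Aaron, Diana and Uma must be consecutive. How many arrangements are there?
Treat the 4 as one block: (13-4+1)! × 4! = 3628800 × 24 = 87091200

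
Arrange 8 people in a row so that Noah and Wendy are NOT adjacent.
Total - adjacent = 8! - (8-1)!×2 = 40320 - 10080 = 30240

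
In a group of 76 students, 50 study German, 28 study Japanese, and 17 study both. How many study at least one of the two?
|A∪B| = |A| + |B| - |A∩B| = 50 + 28 - 17 = 61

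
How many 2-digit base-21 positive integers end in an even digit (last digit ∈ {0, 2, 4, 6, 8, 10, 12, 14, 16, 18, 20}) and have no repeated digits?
Last∈{0,2,4,6,8,10,12,14,16,18,20}. Last=0: 20. Last nonzero: 10×19×P(19,0) = 190. Total = 210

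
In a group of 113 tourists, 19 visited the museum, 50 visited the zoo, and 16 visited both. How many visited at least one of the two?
|A∪B| = |A| + |B| - |A∩B| = 19 + 50 - 16 = 53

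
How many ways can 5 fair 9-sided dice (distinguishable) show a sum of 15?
Coefficient of x^15 in (x + x² + ... + x^9)^5. By inclusion-exclusion on dice exceeding 9: Σ_j (-1)^j C(5,j)·C(15-1-9j, 4) = C(5,0)·C(14,4) - C(5,1)·C(5,4) = 1·1001 - 5·5 = 976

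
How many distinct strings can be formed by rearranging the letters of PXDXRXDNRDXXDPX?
15! / (6! × 2! × 1! × 4! × 2!) = 18918900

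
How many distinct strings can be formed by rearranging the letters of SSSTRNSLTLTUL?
13! / (3! × 3! × 1! × 1! × 1! × 4!) = 7207200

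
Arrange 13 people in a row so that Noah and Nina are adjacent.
Treat as block: (13-1)! × 2! = 479001600 × 2 = 958003200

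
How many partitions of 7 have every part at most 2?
Let r_j(i) = number of partitions of i into parts ≤ j, for i = 0..7. r_1(i) = 1 for all i; r_j(i) = r_{j-1}(i) + r_j(i-j). Rows j = 2..2: ≤2: 1 1 2 2 3 3 4 4. r_2(7) = 4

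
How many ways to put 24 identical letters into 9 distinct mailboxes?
C(24+9-1, 9-1) = C(32, 8) = 10518300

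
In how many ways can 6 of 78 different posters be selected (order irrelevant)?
C(78,6) = 78!/(6!×72!) = 256851595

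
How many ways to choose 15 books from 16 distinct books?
C(16,15) = 16!/(15!×1!) = 16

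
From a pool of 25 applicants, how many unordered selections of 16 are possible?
C(25,16) = 25!/(16!×9!) = 2042975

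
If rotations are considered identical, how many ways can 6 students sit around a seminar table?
Circular: fix one position, arrange the rest. (6-1)! = 120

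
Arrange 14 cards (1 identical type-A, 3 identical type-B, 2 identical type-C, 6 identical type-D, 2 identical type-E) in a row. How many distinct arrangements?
14! / (1! × 3! × 2! × 6! × 2!) = 5045040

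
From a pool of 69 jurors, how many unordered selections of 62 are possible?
C(69,62) = 69!/(62!×7!) = 1078897248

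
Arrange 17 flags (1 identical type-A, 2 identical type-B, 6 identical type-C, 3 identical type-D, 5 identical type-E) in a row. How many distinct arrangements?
17! / (1! × 2! × 6! × 3! × 5!) = 343062720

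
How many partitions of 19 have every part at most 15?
Let r_j(i) = number of partitions of i into parts ≤ j, for i = 0..19. r_1(i) = 1 for all i; r_j(i) = r_{j-1}(i) + r_j(i-j). Rows j = 2..15: ≤2: 1 1 2 2 3 3 4 4 5 5 6 6 7 7 8 8 9 9 10 10; ≤3: 1 1 2 3 4 5 7 8 10 12 14 16 19 21 24 27 30 33 37 40; ≤4: 1 1 2 3 5 6 9 11 15 18 23 27 34 39 47 54 64 72 84 94; ≤5: 1 1 2 3 5 7 10 13 18 23 30 37 47 57 70 84 101 119 141 164; ≤6: 1 1 2 3 5 7 11 14 20 26 35 44 58 71 90 110 136 163 199 235; ≤7: 1 1 2 3 5 7 11 15 21 28 38 49 65 82 105 131 164 201 248 300; ≤8: 1 1 2 3 5 7 11 15 22 29 40 52 70 89 116 146 186 230 288 352; ≤9: 1 1 2 3 5 7 11 15 22 30 41 54 73 94 123 157 201 252 318 393; ≤10: 1 1 2 3 5 7 11 15 22 30 42 55 75 97 128 164 212 267 340 423; ≤11: 1 1 2 3 5 7 11 15 22 30 42 56 76 99 131 169 219 278 355 445; ≤12: 1 1 2 3 5 7 11 15 22 30 42 56 77 100 133 172 224 285 366 460; ≤13: 1 1 2 3 5 7 11 15 22 30 42 56 77 101 134 174 227 290 373 471; ≤14: 1 1 2 3 5 7 11 15 22 30 42 56 77 101 135 175 229 293 378 478; ≤15: 1 1 2 3 5 7 11 15 22 30 42 56 77 101 135 176 230 295 381 483. r_15(19) = 483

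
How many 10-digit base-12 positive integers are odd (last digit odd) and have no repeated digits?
Last∈{1,3,5,7,9,11}. Last=0: 0. Last nonzero: 6×10×P(10,8) = 108864000. Total = 108864000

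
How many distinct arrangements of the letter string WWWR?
4! / (3! × 1!) = 4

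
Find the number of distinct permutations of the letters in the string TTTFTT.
6! / (5! × 1!) = 6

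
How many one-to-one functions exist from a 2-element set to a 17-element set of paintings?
P(17,2) = 17!/(17-2)! = 272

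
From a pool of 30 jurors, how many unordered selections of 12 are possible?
C(30,12) = 30!/(12!×18!) = 86493225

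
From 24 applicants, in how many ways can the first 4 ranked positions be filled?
P(24,4) = 24!/(24-4)! = 255024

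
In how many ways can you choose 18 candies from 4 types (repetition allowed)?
C(18+4-1, 4-1) = C(21, 3) = 1330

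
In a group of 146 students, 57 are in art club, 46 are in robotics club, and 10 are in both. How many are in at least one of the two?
|A∪B| = |A| + |B| - |A∩B| = 57 + 46 - 10 = 93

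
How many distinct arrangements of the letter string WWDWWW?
6! / (5! × 1!) = 6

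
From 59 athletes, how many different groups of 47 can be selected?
C(59,47) = 59!/(47!×12!) = 1119487075980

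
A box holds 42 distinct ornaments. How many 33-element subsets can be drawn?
C(42,33) = 42!/(33!×9!) = 445891810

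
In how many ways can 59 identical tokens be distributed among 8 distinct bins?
C(59+8-1, 8-1) = C(66, 7) = 778789440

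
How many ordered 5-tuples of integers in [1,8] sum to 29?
Coefficient of x^29 in (x + x² + ... + x^8)^5. By inclusion-exclusion on dice exceeding 8: Σ_j (-1)^j C(5,j)·C(29-1-8j, 4) = C(5,0)·C(28,4) - C(5,1)·C(20,4) + C(5,2)·C(12,4) - C(5,3)·C(4,4) = 1·20475 - 5·4845 + 10·495 - 10·1 = 1190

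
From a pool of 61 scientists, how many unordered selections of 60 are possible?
C(61,60) = 61!/(60!×1!) = 61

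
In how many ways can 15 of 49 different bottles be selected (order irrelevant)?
C(49,15) = 49!/(15!×34!) = 1575580702584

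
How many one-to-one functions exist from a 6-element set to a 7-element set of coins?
P(7,6) = 7!/(7-6)! = 5040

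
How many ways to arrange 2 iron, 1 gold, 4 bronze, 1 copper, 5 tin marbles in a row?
13! / (2! × 1! × 4! × 1! × 5!) = 1081080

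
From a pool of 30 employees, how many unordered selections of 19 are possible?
C(30,19) = 30!/(19!×11!) = 54627300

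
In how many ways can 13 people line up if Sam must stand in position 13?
Fix one position: (13-1)! = 479001600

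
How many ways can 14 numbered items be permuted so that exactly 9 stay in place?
Choose the 9 fixed points C(14,9) = 2002, derange the rest: !5 = Σ_{j=0}^{5} (-1)^j·5!/j! = 120 - 120 + 60 - 20 + 5 - 1 = 44. Product = 2002 × 44 = 88088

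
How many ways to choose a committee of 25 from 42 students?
C(42,25) = 42!/(25!×17!) = 254661927156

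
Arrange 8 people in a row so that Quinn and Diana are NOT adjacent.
Total - adjacent = 8! - (8-1)!×2 = 40320 - 10080 = 30240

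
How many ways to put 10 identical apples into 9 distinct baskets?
C(10+9-1, 9-1) = C(18, 8) = 43758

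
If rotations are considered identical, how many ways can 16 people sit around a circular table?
Circular: fix one position, arrange the rest. (16-1)! = 1307674368000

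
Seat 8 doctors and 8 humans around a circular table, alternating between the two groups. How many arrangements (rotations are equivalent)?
Fix one of the doctors: (8-1)! ways for the remaining doctors, × 8! ways for the humans = 5040 × 40320 = 203212800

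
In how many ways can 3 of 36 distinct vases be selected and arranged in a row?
P(36,3) = 36!/(36-3)! = 42840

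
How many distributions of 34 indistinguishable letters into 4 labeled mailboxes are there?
C(34+4-1, 4-1) = C(37, 3) = 7770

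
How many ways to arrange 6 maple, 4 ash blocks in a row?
10! / (6! × 4!) = 210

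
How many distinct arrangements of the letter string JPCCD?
5! / (1! × 2! × 1! × 1!) = 60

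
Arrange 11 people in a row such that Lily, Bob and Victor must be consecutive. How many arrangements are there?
Treat the 3 as one block: (11-3+1)! × 3! = 362880 × 6 = 2177280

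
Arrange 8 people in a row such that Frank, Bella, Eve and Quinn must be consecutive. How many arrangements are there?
Treat the 4 as one block: (8-4+1)! × 4! = 120 × 24 = 2880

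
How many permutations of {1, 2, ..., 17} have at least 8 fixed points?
Exactly j fixed points: C(17,j)·!(17-j); sum over j ≥ 8 (derangement numbers via !m = (m-1)·(!(m-1) + !(m-2)): !0..!9 = 1, 0, 1, 2, 9, 44, 265, 1854, 14833, 133496). Σ_{j=8}^{17} C(17,j)·!(17-j) = C(17,8)·!9 + C(17,9)·!8 + C(17,10)·!7 + C(17,11)·!6 + C(17,12)·!5 + C(17,13)·!4 + C(17,14)·!3 + C(17,15)·!2 + C(17,16)·!1 + C(17,17)·!0 = 24310·133496 + 24310·14833 + 19448·1854 + 12376·265 + 6188·44 + 2380·9 + 680·2 + 136·1 + 17·0 + 1·1 = 3645509411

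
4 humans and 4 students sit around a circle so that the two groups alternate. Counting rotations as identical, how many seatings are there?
Fix one of the humans: (4-1)! ways for the remaining humans, × 4! ways for the students = 6 × 24 = 144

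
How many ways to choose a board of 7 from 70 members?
C(70,7) = 70!/(7!×63!) = 1198774720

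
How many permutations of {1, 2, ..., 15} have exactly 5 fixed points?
Choose the 5 fixed points C(15,5) = 3003, derange the rest: !10 = Σ_{j=0}^{10} (-1)^j·10!/j! = 3628800 - 3628800 + 1814400 - 604800 + 151200 - 30240 + 5040 - 720 + 90 - 10 + 1 = 1334961. Product = 3003 × 1334961 = 4008887883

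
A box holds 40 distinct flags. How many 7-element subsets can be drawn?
C(40,7) = 40!/(7!×33!) = 18643560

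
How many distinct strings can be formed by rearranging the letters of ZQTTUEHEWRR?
11! / (2! × 1! × 1! × 2! × 1! × 2! × 1! × 1!) = 4989600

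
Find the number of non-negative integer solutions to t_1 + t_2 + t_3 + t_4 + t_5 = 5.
C(5+5-1, 5-1) = C(9, 4) = 126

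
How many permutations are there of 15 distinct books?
15! = 1307674368000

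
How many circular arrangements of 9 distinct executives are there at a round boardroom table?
Circular: fix one position, arrange the rest. (9-1)! = 40320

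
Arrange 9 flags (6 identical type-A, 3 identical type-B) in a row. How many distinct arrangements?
9! / (6! × 3!) = 84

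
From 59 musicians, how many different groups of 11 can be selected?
C(59,11) = 59!/(11!×48!) = 279871768995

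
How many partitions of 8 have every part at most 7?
Let r_j(i) = number of partitions of i into parts ≤ j, for i = 0..8. r_1(i) = 1 for all i; r_j(i) = r_{j-1}(i) + r_j(i-j). Rows j = 2..7: ≤2: 1 1 2 2 3 3 4 4 5; ≤3: 1 1 2 3 4 5 7 8 10; ≤4: 1 1 2 3 5 6 9 11 15; ≤5: 1 1 2 3 5 7 10 13 18; ≤6: 1 1 2 3 5 7 11 14 20; ≤7: 1 1 2 3 5 7 11 15 21. r_7(8) = 21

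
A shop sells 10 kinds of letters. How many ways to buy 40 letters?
C(40+10-1, 10-1) = C(49, 9) = 2054455634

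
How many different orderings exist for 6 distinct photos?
6! = 720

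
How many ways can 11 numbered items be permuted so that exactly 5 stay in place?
Choose the 5 fixed points C(11,5) = 462, derange the rest: !6 = Σ_{j=0}^{6} (-1)^j·6!/j! = 720 - 720 + 360 - 120 + 30 - 6 + 1 = 265. Product = 462 × 265 = 122430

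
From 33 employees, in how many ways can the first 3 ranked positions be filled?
P(33,3) = 33!/(33-3)! = 32736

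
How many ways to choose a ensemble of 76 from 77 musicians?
C(77,76) = 77!/(76!×1!) = 77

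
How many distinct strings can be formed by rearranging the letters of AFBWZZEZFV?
10! / (2! × 1! × 1! × 3! × 1! × 1! × 1!) = 302400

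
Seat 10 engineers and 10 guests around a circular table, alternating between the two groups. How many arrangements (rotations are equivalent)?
Fix one of the engineers: (10-1)! ways for the remaining engineers, × 10! ways for the guests = 362880 × 3628800 = 1316818944000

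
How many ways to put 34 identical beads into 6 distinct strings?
C(34+6-1, 6-1) = C(39, 5) = 575757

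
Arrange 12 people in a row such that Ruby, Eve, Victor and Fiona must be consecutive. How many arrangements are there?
Treat the 4 as one block: (12-4+1)! × 4! = 362880 × 24 = 8709120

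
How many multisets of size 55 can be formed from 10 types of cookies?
C(55+10-1, 10-1) = C(64, 9) = 27540584512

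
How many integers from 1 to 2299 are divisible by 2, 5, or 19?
⌊2299/2⌋+⌊2299/5⌋+⌊2299/19⌋ - ⌊2299/10⌋-⌊2299/38⌋-⌊2299/95⌋ + ⌊2299/190⌋ = 1149+459+121 - 229-60-24 + 12 = 1428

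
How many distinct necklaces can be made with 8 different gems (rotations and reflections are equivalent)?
(8-1)!/2 = 5040/2 = 2520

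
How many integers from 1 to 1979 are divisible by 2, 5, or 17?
⌊1979/2⌋+⌊1979/5⌋+⌊1979/17⌋ - ⌊1979/10⌋-⌊1979/34⌋-⌊1979/85⌋ + ⌊1979/170⌋ = 989+395+116 - 197-58-23 + 11 = 1233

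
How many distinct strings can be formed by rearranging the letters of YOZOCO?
6! / (1! × 3! × 1! × 1!) = 120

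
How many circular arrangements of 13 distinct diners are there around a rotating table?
Circular: fix one position, arrange the rest. (13-1)! = 479001600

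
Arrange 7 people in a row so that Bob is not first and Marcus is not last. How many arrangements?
By inclusion-exclusion: 7! - 2×(7-1)! + (7-2)! = 5040 - 1440 + 120 = 3720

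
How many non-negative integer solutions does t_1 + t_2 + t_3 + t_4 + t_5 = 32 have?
C(32+5-1, 5-1) = C(36, 4) = 58905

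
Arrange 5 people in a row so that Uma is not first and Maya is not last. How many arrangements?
By inclusion-exclusion: 5! - 2×(5-1)! + (5-2)! = 120 - 48 + 6 = 78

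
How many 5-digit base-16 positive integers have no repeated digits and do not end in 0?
Last digit: 15 nonzero choices. First digit: 14 (nonzero, ≠last). Middle 3: P(14,3) = 2184. Total = 458640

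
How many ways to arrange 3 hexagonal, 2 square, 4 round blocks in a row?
9! / (3! × 2! × 4!) = 1260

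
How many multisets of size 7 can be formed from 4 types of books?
C(7+4-1, 4-1) = C(10, 3) = 120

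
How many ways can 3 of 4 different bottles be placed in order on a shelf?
P(4,3) = 4!/(4-3)! = 24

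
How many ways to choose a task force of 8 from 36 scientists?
C(36,8) = 36!/(8!×28!) = 30260340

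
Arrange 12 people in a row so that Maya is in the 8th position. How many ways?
Fix one position: (12-1)! = 39916800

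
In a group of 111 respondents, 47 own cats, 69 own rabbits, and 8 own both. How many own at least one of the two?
|A∪B| = |A| + |B| - |A∩B| = 47 + 69 - 8 = 108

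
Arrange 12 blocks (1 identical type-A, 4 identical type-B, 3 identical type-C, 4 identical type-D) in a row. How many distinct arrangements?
12! / (1! × 4! × 3! × 4!) = 138600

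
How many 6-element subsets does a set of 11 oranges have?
C(11,6) = 11!/(6!×5!) = 462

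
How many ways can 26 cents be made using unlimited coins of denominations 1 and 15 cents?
Coefficient of x^26 in 1/(1-x^1) · 1/(1-x^15). Use j coins of 15 for j = 0..⌊26/15⌋ = 1, the rest in 1s: 1 + 1 = 2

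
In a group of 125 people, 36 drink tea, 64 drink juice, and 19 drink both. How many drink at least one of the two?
|A∪B| = |A| + |B| - |A∩B| = 36 + 64 - 19 = 81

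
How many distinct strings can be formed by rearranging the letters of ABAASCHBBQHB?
12! / (3! × 4! × 2! × 1! × 1! × 1!) = 1663200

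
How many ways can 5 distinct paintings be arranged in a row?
5! = 120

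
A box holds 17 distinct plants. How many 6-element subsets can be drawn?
C(17,6) = 17!/(6!×11!) = 12376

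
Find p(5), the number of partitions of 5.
Pentagonal recurrence p(n) = p(n-1) + p(n-2) - p(n-5) - p(n-7) + p(n-12) + p(n-15) - ... gives p(0..4) = 1, 1, 2, 3, 5. p(5) = p(4) + p(3) - p(0) = 5 + 3 - 1 = 7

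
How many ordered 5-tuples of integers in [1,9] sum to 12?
Coefficient of x^12 in (x + x² + ... + x^9)^5. By inclusion-exclusion on dice exceeding 9: Σ_j (-1)^j C(5,j)·C(12-1-9j, 4) = C(5,0)·C(11,4) = 1·330 = 330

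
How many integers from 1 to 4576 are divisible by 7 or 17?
⌊4576/7⌋ + ⌊4576/17⌋ - ⌊4576/119⌋ = 653 + 269 - 38 = 884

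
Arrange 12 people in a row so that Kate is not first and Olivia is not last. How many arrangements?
By inclusion-exclusion: 12! - 2×(12-1)! + (12-2)! = 479001600 - 79833600 + 3628800 = 402796800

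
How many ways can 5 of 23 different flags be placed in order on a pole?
P(23,5) = 23!/(23-5)! = 4037880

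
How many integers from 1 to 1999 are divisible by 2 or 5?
⌊1999/2⌋ + ⌊1999/5⌋ - ⌊1999/10⌋ = 999 + 399 - 199 = 1199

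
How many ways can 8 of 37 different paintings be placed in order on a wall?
P(37,8) = 37!/(37-8)! = 1556675366400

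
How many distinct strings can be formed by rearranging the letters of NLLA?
4! / (2! × 1! × 1!) = 12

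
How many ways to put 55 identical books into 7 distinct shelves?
C(55+7-1, 7-1) = C(61, 6) = 55525372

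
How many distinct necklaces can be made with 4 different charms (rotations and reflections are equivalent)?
(4-1)!/2 = 6/2 = 3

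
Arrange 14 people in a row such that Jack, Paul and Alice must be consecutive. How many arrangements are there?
Treat the 3 as one block: (14-3+1)! × 3! = 479001600 × 6 = 2874009600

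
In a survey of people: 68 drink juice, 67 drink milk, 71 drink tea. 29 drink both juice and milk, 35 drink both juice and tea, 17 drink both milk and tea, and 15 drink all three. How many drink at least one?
|A∪B∪C| = 68+67+71-29-35-17+15 = 140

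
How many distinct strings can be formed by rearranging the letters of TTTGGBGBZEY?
11! / (3! × 1! × 1! × 2! × 3! × 1!) = 554400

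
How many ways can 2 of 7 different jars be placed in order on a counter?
P(7,2) = 7!/(7-2)! = 42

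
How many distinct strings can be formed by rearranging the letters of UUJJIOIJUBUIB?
13! / (1! × 2! × 4! × 3! × 3!) = 3603600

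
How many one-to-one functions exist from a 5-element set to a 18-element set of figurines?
P(18,5) = 18!/(18-5)! = 1028160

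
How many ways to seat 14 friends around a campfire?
Circular: fix one position, arrange the rest. (14-1)! = 6227020800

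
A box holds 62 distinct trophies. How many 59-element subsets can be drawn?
C(62,59) = 62!/(59!×3!) = 37820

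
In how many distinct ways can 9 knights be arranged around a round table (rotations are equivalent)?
Circular: fix one position, arrange the rest. (9-1)! = 40320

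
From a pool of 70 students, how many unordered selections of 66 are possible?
C(70,66) = 70!/(66!×4!) = 916895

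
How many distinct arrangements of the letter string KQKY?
4! / (1! × 1! × 2!) = 12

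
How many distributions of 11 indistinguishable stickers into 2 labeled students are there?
C(11+2-1, 2-1) = C(12, 1) = 12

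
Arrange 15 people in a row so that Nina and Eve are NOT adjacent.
Total - adjacent = 15! - (15-1)!×2 = 1307674368000 - 174356582400 = 1133317785600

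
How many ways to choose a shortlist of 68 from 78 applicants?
C(78,68) = 78!/(68!×10!) = 1258315963905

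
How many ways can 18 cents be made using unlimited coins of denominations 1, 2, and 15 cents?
Coefficient of x^18 in 1/(1-x^1) · 1/(1-x^2) · 1/(1-x^15). Case on j = number of 15-cent coins (j = 0..1); remainder r = 18 - 15j is made from {1,2} in ⌊r/2⌋+1 ways. r = 18, 3 → 10 + 2 = 12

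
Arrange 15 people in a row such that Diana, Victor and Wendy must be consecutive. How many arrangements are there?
Treat the 3 as one block: (15-3+1)! × 3! = 6227020800 × 6 = 37362124800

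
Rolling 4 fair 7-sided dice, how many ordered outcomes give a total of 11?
Coefficient of x^11 in (x + x² + ... + x^7)^4. By inclusion-exclusion on dice exceeding 7: Σ_j (-1)^j C(4,j)·C(11-1-7j, 3) = C(4,0)·C(10,3) - C(4,1)·C(3,3) = 1·120 - 4·1 = 116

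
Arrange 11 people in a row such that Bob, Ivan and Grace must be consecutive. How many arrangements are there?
Treat the 3 as one block: (11-3+1)! × 3! = 362880 × 6 = 2177280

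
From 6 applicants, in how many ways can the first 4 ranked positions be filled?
P(6,4) = 6!/(6-4)! = 360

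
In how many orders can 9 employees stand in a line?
9! = 362880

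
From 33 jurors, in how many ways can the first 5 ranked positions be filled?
P(33,5) = 33!/(33-5)! = 28480320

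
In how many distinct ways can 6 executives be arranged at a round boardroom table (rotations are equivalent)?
Circular: fix one position, arrange the rest. (6-1)! = 120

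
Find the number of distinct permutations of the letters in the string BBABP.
5! / (1! × 3! × 1!) = 20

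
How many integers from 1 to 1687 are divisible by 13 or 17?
⌊1687/13⌋ + ⌊1687/17⌋ - ⌊1687/221⌋ = 129 + 99 - 7 = 221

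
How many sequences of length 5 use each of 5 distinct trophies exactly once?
5! = 120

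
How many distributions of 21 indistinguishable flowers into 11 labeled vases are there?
C(21+11-1, 11-1) = C(31, 10) = 44352165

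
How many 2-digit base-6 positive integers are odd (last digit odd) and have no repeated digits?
Last∈{1,3,5}. Last=0: 0. Last nonzero: 3×4×P(4,0) = 12. Total = 12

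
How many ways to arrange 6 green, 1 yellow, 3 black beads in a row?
10! / (6! × 1! × 3!) = 840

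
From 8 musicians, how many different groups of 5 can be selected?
C(8,5) = 8!/(5!×3!) = 56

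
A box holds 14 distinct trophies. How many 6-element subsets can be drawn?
C(14,6) = 14!/(6!×8!) = 3003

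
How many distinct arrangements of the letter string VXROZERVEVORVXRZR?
17! / (2! × 2! × 5! × 4! × 2! × 2!) = 7718911200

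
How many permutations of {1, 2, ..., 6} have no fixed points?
!6 = Σ_{j=0}^{6} (-1)^j·6!/j! = 720 - 720 + 360 - 120 + 30 - 6 + 1 = 265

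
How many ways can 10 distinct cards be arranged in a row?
10! = 3628800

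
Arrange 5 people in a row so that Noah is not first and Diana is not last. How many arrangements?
By inclusion-exclusion: 5! - 2×(5-1)! + (5-2)! = 120 - 48 + 6 = 78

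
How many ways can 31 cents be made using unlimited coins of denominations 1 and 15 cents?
Coefficient of x^31 in 1/(1-x^1) · 1/(1-x^15). Use j coins of 15 for j = 0..⌊31/15⌋ = 2, the rest in 1s: 2 + 1 = 3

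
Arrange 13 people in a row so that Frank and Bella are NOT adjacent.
Total - adjacent = 13! - (13-1)!×2 = 6227020800 - 958003200 = 5269017600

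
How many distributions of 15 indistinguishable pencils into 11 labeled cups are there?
C(15+11-1, 11-1) = C(25, 10) = 3268760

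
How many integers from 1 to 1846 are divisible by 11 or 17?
⌊1846/11⌋ + ⌊1846/17⌋ - ⌊1846/187⌋ = 167 + 108 - 9 = 266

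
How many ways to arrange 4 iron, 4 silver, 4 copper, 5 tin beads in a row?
17! / (4! × 4! × 4! × 5!) = 214414200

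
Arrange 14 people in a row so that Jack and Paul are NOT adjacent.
Total - adjacent = 14! - (14-1)!×2 = 87178291200 - 12454041600 = 74724249600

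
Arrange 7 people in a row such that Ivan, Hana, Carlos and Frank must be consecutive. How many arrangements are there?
Treat the 4 as one block: (7-4+1)! × 4! = 24 × 24 = 576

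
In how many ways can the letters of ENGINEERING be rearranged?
11! / (3! × 3! × 2! × 2! × 1!) = 277200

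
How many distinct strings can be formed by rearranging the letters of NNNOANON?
8! / (5! × 2! × 1!) = 168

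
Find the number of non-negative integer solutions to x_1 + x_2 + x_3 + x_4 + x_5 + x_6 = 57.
C(57+6-1, 6-1) = C(62, 5) = 6471002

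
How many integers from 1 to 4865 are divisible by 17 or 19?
⌊4865/17⌋ + ⌊4865/19⌋ - ⌊4865/323⌋ = 286 + 256 - 15 = 527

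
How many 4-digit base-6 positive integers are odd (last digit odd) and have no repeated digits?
Last∈{1,3,5}. Last=0: 0. Last nonzero: 3×4×P(4,2) = 144. Total = 144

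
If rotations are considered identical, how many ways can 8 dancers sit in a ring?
Circular: fix one position, arrange the rest. (8-1)! = 5040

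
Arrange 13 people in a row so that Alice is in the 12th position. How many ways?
Fix one position: (13-1)! = 479001600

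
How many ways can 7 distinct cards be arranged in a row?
7! = 5040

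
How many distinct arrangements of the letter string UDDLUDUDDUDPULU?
15! / (1! × 6! × 2! × 6!) = 1261260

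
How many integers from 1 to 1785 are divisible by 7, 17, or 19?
⌊1785/7⌋+⌊1785/17⌋+⌊1785/19⌋ - ⌊1785/119⌋-⌊1785/133⌋-⌊1785/323⌋ + ⌊1785/2261⌋ = 255+105+93 - 15-13-5 + 0 = 420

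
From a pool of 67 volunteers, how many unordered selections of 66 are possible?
C(67,66) = 67!/(66!×1!) = 67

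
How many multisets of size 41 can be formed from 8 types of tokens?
C(41+8-1, 8-1) = C(48, 7) = 73629072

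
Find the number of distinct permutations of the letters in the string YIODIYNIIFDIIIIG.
16! / (2! × 1! × 8! × 1! × 1! × 1! × 2!) = 129729600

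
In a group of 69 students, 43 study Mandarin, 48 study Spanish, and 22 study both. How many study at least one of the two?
|A∪B| = |A| + |B| - |A∩B| = 43 + 48 - 22 = 69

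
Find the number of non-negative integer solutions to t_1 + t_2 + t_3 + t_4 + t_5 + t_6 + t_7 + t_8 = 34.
C(34+8-1, 8-1) = C(41, 7) = 22481940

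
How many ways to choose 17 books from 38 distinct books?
C(38,17) = 38!/(17!×21!) = 28781143380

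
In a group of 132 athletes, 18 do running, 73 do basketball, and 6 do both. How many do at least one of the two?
|A∪B| = |A| + |B| - |A∩B| = 18 + 73 - 6 = 85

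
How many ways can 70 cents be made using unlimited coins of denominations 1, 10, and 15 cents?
Coefficient of x^70 in 1/(1-x^1) · 1/(1-x^10) · 1/(1-x^15). Case on j = number of 15-cent coins (j = 0..4); remainder r = 70 - 15j is made from {1,10} in ⌊r/10⌋+1 ways. r = 70, 55, 40, 25, 10 → 8 + 6 + 5 + 3 + 2 = 24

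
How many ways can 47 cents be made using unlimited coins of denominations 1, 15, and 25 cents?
Coefficient of x^47 in 1/(1-x^1) · 1/(1-x^15) · 1/(1-x^25). Case on j = number of 25-cent coins (j = 0..1); remainder r = 47 - 25j is made from {1,15} in ⌊r/15⌋+1 ways. r = 47, 22 → 4 + 2 = 6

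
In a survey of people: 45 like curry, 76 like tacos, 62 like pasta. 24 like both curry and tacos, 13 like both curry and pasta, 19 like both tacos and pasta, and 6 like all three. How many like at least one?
|A∪B∪C| = 45+76+62-24-13-19+6 = 133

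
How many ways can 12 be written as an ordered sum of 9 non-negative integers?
C(12+9-1, 9-1) = C(20, 8) = 125970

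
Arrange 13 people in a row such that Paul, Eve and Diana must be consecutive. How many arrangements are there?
Treat the 3 as one block: (13-3+1)! × 3! = 39916800 × 6 = 239500800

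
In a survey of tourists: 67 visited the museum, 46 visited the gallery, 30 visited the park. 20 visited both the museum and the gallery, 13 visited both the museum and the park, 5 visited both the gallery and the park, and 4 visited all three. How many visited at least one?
|A∪B∪C| = 67+46+30-20-13-5+4 = 109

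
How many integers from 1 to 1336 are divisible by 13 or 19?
⌊1336/13⌋ + ⌊1336/19⌋ - ⌊1336/247⌋ = 102 + 70 - 5 = 167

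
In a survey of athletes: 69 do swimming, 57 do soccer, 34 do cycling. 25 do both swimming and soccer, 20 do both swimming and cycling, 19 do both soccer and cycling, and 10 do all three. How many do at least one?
|A∪B∪C| = 69+57+34-25-20-19+10 = 106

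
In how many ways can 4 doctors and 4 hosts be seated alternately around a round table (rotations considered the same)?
Fix one of the doctors: (4-1)! ways for the remaining doctors, × 4! ways for the hosts = 6 × 24 = 144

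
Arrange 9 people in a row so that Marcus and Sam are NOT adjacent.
Total - adjacent = 9! - (9-1)!×2 = 362880 - 80640 = 282240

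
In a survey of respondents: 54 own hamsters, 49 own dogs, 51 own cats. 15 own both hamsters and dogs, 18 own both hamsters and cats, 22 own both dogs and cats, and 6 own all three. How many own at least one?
|A∪B∪C| = 54+49+51-15-18-22+6 = 105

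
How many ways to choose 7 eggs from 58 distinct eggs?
C(58,7) = 58!/(7!×51!) = 300674088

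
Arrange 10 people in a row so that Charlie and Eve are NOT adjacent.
Total - adjacent = 10! - (10-1)!×2 = 3628800 - 725760 = 2903040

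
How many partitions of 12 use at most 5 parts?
By conjugation, equals partitions of 12 into parts ≤ 5. Let r_j(i) = number of partitions of i into parts ≤ j, for i = 0..12. r_1(i) = 1 for all i; r_j(i) = r_{j-1}(i) + r_j(i-j). Rows j = 2..5: ≤2: 1 1 2 2 3 3 4 4 5 5 6 6 7; ≤3: 1 1 2 3 4 5 7 8 10 12 14 16 19; ≤4: 1 1 2 3 5 6 9 11 15 18 23 27 34; ≤5: 1 1 2 3 5 7 10 13 18 23 30 37 47. r_5(12) = 47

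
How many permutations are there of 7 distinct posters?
7! = 5040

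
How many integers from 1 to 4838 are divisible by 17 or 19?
⌊4838/17⌋ + ⌊4838/19⌋ - ⌊4838/323⌋ = 284 + 254 - 14 = 524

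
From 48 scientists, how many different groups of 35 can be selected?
C(48,35) = 48!/(35!×13!) = 192928249296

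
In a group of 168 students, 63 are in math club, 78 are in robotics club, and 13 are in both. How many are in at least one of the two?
|A∪B| = |A| + |B| - |A∩B| = 63 + 78 - 13 = 128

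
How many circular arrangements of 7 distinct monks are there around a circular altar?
Circular: fix one position, arrange the rest. (7-1)! = 720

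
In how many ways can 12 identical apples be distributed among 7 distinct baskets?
C(12+7-1, 7-1) = C(18, 6) = 18564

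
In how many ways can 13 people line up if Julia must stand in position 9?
Fix one position: (13-1)! = 479001600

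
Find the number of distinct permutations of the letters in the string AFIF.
4! / (1! × 2! × 1!) = 12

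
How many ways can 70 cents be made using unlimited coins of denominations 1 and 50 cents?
Coefficient of x^70 in 1/(1-x^1) · 1/(1-x^50). Use j coins of 50 for j = 0..⌊70/50⌋ = 1, the rest in 1s: 1 + 1 = 2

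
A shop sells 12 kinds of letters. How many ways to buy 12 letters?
C(12+12-1, 12-1) = C(23, 11) = 1352078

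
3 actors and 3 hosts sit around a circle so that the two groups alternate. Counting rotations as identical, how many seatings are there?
Fix one of the actors: (3-1)! ways for the remaining actors, × 3! ways for the hosts = 2 × 6 = 12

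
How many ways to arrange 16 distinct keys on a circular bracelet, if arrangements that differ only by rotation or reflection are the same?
(16-1)!/2 = 1307674368000/2 = 653837184000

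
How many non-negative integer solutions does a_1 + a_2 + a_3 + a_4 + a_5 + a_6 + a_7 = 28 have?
C(28+7-1, 7-1) = C(34, 6) = 1344904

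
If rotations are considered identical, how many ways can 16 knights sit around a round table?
Circular: fix one position, arrange the rest. (16-1)! = 1307674368000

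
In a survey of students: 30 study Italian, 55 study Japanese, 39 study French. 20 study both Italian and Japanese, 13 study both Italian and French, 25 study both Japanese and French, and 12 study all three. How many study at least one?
|A∪B∪C| = 30+55+39-20-13-25+12 = 78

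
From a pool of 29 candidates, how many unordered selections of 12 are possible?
C(29,12) = 29!/(12!×17!) = 51895935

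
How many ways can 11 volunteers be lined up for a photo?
11! = 39916800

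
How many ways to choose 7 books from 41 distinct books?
C(41,7) = 41!/(7!×34!) = 22481940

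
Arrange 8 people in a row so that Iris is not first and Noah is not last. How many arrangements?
By inclusion-exclusion: 8! - 2×(8-1)! + (8-2)! = 40320 - 10080 + 720 = 30960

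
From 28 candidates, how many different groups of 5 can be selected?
C(28,5) = 28!/(5!×23!) = 98280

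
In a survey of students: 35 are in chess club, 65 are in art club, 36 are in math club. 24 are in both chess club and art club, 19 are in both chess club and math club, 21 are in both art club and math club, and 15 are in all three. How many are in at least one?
|A∪B∪C| = 35+65+36-24-19-21+15 = 87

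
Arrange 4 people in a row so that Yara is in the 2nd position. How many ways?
Fix one position: (4-1)! = 6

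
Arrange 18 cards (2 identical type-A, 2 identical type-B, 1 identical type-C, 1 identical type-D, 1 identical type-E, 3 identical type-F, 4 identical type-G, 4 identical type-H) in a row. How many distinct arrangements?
18! / (2! × 2! × 1! × 1! × 1! × 3! × 4! × 4!) = 463134672000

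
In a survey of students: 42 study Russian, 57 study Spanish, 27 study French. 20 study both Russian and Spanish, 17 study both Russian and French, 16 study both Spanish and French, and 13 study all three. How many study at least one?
|A∪B∪C| = 42+57+27-20-17-16+13 = 86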